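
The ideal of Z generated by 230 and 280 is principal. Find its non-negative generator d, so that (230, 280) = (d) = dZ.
In the PID Z, (a, b) is generated by gcd(a, b). Compute gcd(280, 230) with the extended Euclidean algorithm, tracking rows (r, s, t) with s·280 + t·230 = r:
  row A: (280, 1, 0)   [1·280 + 0·230 = 280]
  row B: (230, 0, 1)   [0·280 + 1·230 = 230]
  280 = 1·230 + 50   → row C = row A − 1·row B = (50, 1, −1)   [check: 1·280 − 1·230 = 50]
  230 = 4·50 + 30   → row D = row B − 4·row C = (30, −4, 5)   [check: −4·280 + 5·230 = 30]
  50 = 1·30 + 20   → row E = row C − 1·row D = (20, 5, −6)   [check: 5·280 − 6·230 = 20]
  30 = 1·20 + 10   → row F = row D − 1·row E = (10, −9, 11)   [check: −9·280 + 11·230 = 10]
  20 = 2·10 + 0   → remainder 0, stop. gcd = 10 (last nonzero row F).
So gcd(230, 280) = 10, with Bézout identity −9·280 + 11·230 = 10. Containment (⊇): the Bézout identity exhibits 10 as an element of (230, 280), giving (10) ⊆ (230, 280). Containment (⊆): since 10 | 230 and 10 | 280 (230 = 10·23, 280 = 10·28), every Z-linear combination of 230 and 280 is divisible by 10, so (230, 280) ⊆ (10). Therefore (230, 280) = (10), d = 10.

Final answer: (230, 280) = (10); d = 10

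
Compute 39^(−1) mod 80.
Apply the extended Euclidean algorithm to (80, 39), tracking rows (r, s, t) with s·80 + t·39 = r. Each division r_prev = q·r_cur + r_new produces the new row as (previous row) − q·(current row):
  row A: (80, 1, 0)   [1·80 + 0·39 = 80]
  row B: (39, 0, 1)   [0·80 + 1·39 = 39]
  80 = 2·39 + 2   → row C = row A − 2·row B = (2, 1, −2)   [check: 1·80 − 2·39 = 2]
  39 = 19·2 + 1   → row D = row B − 19·row C = (1, −19, 39)   [check: −19·80 + 39·39 = 1]
  2 = 2·1 + 0   → remainder 0, stop. gcd = 1 (last nonzero row D).
The gcd is 1, so 39 is invertible mod 80. The last nonzero row gives −19·80 + 39·39 = 1, so t = 39. So 39^(−1) ≡ 39 (mod 80). Verify: 39 · 39 = 1521 ≡ 1 (mod 80). ✓

Final answer: 39^(−1) ≡ 39 (mod 80)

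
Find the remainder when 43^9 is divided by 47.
Use repeated squaring. Binary(9) = 1001. Walk through the bits of the exponent 9 left-to-right: at each bit after the leading one, square the running value, then multiply by 43 if the bit is 1 (always reducing mod 47):
  bit 1 = 1 (leading): start with 43.
  bit 2 = 0: square 43^2 = 1849 ≡ 16 (mod 47).
  bit 3 = 0: square 16^2 = 256 ≡ 21 (mod 47).
  bit 4 = 1: square 21^2 = 441 ≡ 18; bit is 1, so multiply 18·43 = 774 ≡ 22 (mod 47).
Final value: 43^9 ≡ 22 (mod 47).

Final answer: 22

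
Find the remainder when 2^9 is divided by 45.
Use repeated squaring. Binary(9) = 1001. Walk through the bits of the exponent 9 left-to-right: at each bit after the leading one, square the running value, then multiply by 2 if the bit is 1 (always reducing mod 45):
  bit 1 = 1 (leading): start with 2.
  bit 2 = 0: square 2^2 = 4 (mod 45).
  bit 3 = 0: square 4^2 = 16 (mod 45).
  bit 4 = 1: square 16^2 = 256 ≡ 31; bit is 1, so multiply 31·2 = 62 ≡ 17 (mod 45).
Final value: 2^9 ≡ 17 (mod 45).

Final answer: 17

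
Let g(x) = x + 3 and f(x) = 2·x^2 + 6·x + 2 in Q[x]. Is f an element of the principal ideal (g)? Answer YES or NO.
NO

In Q[x] the ideal (g) consists of all multiples of g, so f ∈ (g) iff g | f, i.e. iff the remainder of f on division by g is 0. Divide f by g (g is monic, so eliminate the leading term of the running remainder at each step):
  leading term 2·x^2: subtract (2·x)·g(x) = 2·x^2 + 6·x, leaving 2
The remainder r(x) = 2 ≠ 0 (and deg r < deg g), so g ∤ f, i.e. f ∉ (g).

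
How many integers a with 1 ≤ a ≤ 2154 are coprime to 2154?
716

The number of a ∈ {1, ..., 2154} with gcd(a, 2154) = 1 is by definition Euler's totient φ(2154). φ is multiplicative, with φ(p^e) = p^e − p^(e−1). Factorise 2154 = 2 · 3 · 359. Then
  φ(2154) = (2 − 1) · (3 − 1) · (359 − 1) = 1 · 2 · 358 = 716.
So there are 716 such integers.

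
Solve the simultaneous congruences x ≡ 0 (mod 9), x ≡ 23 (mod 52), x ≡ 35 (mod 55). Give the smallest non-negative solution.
The moduli 9, 52, 55 are pairwise coprime, so by the CRT there is a unique solution mod 9·52·55 = 25740.
Solve by successive substitution. Start with x ≡ 0 (mod 9).
  Combine with x ≡ 23 (mod 52): write x = 9·t and require 9·t ≡ 23 (mod 52). Since 9^(−1) ≡ 29 (mod 52), t ≡ 29·23 ≡ 43 (mod 52). So x ≡ 9·43 = 387 (mod 468).
  Combine with x ≡ 35 (mod 55): write x = 387 + 468·t and require 387 + 468·t ≡ 35 (mod 55), i.e. 468·t ≡ 35 − 387 ≡ 33 (mod 55). Since 468^(−1) ≡ 2 (mod 55) (468 ≡ 28 (mod 55)), t ≡ 2·33 ≡ 11 (mod 55). So x ≡ 387 + 468·11 = 5535 (mod 25740).
Unique solution in [0, 25740): x = 5535.

Final answer: x ≡ 5535 (mod 25740); the representative in [0, 25740) is 5535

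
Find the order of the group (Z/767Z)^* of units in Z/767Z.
|(Z/767Z)^*| = 696

(Z/767Z)^* consists of the classes a with gcd(a, 767) = 1, so its order is φ(767). φ is multiplicative, with φ(p^e) = p^e − p^(e−1). Factorise 767 = 13 · 59. Then
  φ(767) = (13 − 1) · (59 − 1) = 12 · 58 = 696.
Thus |(Z/767Z)^*| = 696.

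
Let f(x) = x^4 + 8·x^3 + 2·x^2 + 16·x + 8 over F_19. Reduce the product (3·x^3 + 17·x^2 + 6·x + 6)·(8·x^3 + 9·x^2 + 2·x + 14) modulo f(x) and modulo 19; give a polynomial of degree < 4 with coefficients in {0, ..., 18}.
a · b ≡ 11·x^3 + 3·x^2 + 15 (mod f(x))

Multiply as integer polynomials: a · b = 24·x^6 + 163·x^5 + 207·x^4 + 178·x^3 + 304·x^2 + 96·x + 84. Reducing coefficients mod 19: a · b ≡ 5·x^6 + 11·x^5 + 17·x^4 + 7·x^3 + x + 8. Now divide by f(x) = x^4 + 8·x^3 + 2·x^2 + 16·x + 8 in F_19[x], eliminating the leading term at each step:
  leading term 5·x^6: subtract (5·x^2)·f(x) = 5·x^6 + 2·x^5 + 10·x^4 + 4·x^3 + 2·x^2, leaving 9·x^5 + 7·x^4 + 3·x^3 + 17·x^2 + x + 8 (coefficients mod 19)
  leading term 9·x^5: subtract (9·x)·f(x) = 9·x^5 + 15·x^4 + 18·x^3 + 11·x^2 + 15·x, leaving 11·x^4 + 4·x^3 + 6·x^2 + 5·x + 8 (coefficients mod 19)
  leading term 11·x^4: subtract (11)·f(x) = 11·x^4 + 12·x^3 + 3·x^2 + 5·x + 12, leaving 11·x^3 + 3·x^2 + 15 (coefficients mod 19)
The degree is now < 4, so this is the remainder. Hence a · b ≡ 11·x^3 + 3·x^2 + 15 in F_19[x]/(f).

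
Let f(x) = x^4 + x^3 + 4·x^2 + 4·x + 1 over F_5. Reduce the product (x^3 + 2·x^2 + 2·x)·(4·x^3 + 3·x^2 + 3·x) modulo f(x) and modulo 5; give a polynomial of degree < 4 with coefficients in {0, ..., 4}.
Multiply as integer polynomials: a · b = 4·x^6 + 11·x^5 + 17·x^4 + 12·x^3 + 6·x^2. Reducing coefficients mod 5: a · b ≡ 4·x^6 + x^5 + 2·x^4 + 2·x^3 + x^2. Now divide by f(x) = x^4 + x^3 + 4·x^2 + 4·x + 1 in F_5[x], eliminating the leading term at each step:
  leading term 4·x^6: subtract (4·x^2)·f(x) = 4·x^6 + 4·x^5 + x^4 + x^3 + 4·x^2, leaving 2·x^5 + x^4 + x^3 + 2·x^2 (coefficients mod 5)
  leading term 2·x^5: subtract (2·x)·f(x) = 2·x^5 + 2·x^4 + 3·x^3 + 3·x^2 + 2·x, leaving 4·x^4 + 3·x^3 + 4·x^2 + 3·x (coefficients mod 5)
  leading term 4·x^4: subtract (4)·f(x) = 4·x^4 + 4·x^3 + x^2 + x + 4, leaving 4·x^3 + 3·x^2 + 2·x + 1 (coefficients mod 5)
The degree is now < 4, so this is the remainder. Hence a · b ≡ 4·x^3 + 3·x^2 + 2·x + 1 in F_5[x]/(f).

Final answer: a · b ≡ 4·x^3 + 3·x^2 + 2·x + 1 (mod f(x))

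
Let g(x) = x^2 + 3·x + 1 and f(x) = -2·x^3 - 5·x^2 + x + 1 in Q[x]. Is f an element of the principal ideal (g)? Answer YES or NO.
In Q[x] the ideal (g) consists of all multiples of g, so f ∈ (g) iff g | f, i.e. iff the remainder of f on division by g is 0. Divide f by g (g is monic, so eliminate the leading term of the running remainder at each step):
  leading term -2·x^3: subtract (-2·x)·g(x) = -2·x^3 - 6·x^2 - 2·x, leaving x^2 + 3·x + 1
  leading term x^2: subtract (1)·g(x) = x^2 + 3·x + 1, leaving 0
The remainder is 0, so f(x) = g(x) · h(x) with h(x) = 1 - 2·x. Hence g | f, i.e. f ∈ (g).

Final answer: YES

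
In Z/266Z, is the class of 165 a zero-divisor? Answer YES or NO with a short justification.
gcd(165, 266) = 1, so 165 is a unit in Z/266Z (it has a multiplicative inverse). A unit cannot be a zero-divisor: if 165·b ≡ 0 then multiplying both sides by 165^(−1) gives b ≡ 0. So 165 is not a zero-divisor.

Final answer: NO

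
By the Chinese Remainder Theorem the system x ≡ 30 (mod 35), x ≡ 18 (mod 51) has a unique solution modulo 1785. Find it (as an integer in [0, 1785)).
x ≡ 1395 (mod 1785); the representative in [0, 1785) is 1395

The moduli 35, 51 are pairwise coprime, so by the CRT there is a unique solution mod 35·51 = 1785.
Solve by successive substitution. Start with x ≡ 30 (mod 35).
  Combine with x ≡ 18 (mod 51): write x = 30 + 35·t and require 30 + 35·t ≡ 18 (mod 51), i.e. 35·t ≡ 18 − 30 ≡ 39 (mod 51). Since 35^(−1) ≡ 35 (mod 51), t ≡ 35·39 ≡ 39 (mod 51). So x ≡ 30 + 35·39 = 1395 (mod 1785).
Unique solution in [0, 1785): x = 1395.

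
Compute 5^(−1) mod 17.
Apply the extended Euclidean algorithm to (17, 5), tracking rows (r, s, t) with s·17 + t·5 = r. Each division r_prev = q·r_cur + r_new produces the new row as (previous row) − q·(current row):
  row A: (17, 1, 0)   [1·17 + 0·5 = 17]
  row B: (5, 0, 1)   [0·17 + 1·5 = 5]
  17 = 3·5 + 2   → row C = row A − 3·row B = (2, 1, −3)   [check: 1·17 − 3·5 = 2]
  5 = 2·2 + 1   → row D = row B − 2·row C = (1, −2, 7)   [check: −2·17 + 7·5 = 1]
  2 = 2·1 + 0   → remainder 0, stop. gcd = 1 (last nonzero row D).
The gcd is 1, so 5 is invertible mod 17. The last nonzero row gives −2·17 + 7·5 = 1, so t = 7. So 5^(−1) ≡ 7 (mod 17). Verify: 5 · 7 = 35 ≡ 1 (mod 17). ✓

Final answer: 5^(−1) ≡ 7 (mod 17)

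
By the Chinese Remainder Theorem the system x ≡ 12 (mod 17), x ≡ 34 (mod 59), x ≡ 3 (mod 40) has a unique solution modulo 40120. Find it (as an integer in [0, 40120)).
x ≡ 33723 (mod 40120); the representative in [0, 40120) is 33723

The moduli 17, 59, 40 are pairwise coprime, so by the CRT there is a unique solution mod 17·59·40 = 40120.
Solve by successive substitution. Start with x ≡ 12 (mod 17).
  Combine with x ≡ 34 (mod 59): write x = 12 + 17·t and require 12 + 17·t ≡ 34 (mod 59), i.e. 17·t ≡ 34 − 12 ≡ 22 (mod 59). Since 17^(−1) ≡ 7 (mod 59), t ≡ 7·22 ≡ 36 (mod 59). So x ≡ 12 + 17·36 = 624 (mod 1003).
  Combine with x ≡ 3 (mod 40): write x = 624 + 1003·t and require 624 + 1003·t ≡ 3 (mod 40), i.e. 1003·t ≡ 3 − 624 ≡ 19 (mod 40). Since 1003^(−1) ≡ 27 (mod 40) (1003 ≡ 3 (mod 40)), t ≡ 27·19 ≡ 33 (mod 40). So x ≡ 624 + 1003·33 = 33723 (mod 40120).
Unique solution in [0, 40120): x = 33723.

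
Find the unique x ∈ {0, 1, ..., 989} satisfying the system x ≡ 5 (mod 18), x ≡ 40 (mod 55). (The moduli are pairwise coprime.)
x ≡ 95 (mod 990); the representative in [0, 990) is 95

The moduli 18, 55 are pairwise coprime, so by the CRT there is a unique solution mod 18·55 = 990.
Solve by successive substitution. Start with x ≡ 5 (mod 18).
  Combine with x ≡ 40 (mod 55): write x = 5 + 18·t and require 5 + 18·t ≡ 40 (mod 55), i.e. 18·t ≡ 40 − 5 ≡ 35 (mod 55). Since 18^(−1) ≡ 52 (mod 55), t ≡ 52·35 ≡ 5 (mod 55). So x ≡ 5 + 18·5 = 95 (mod 990).
Unique solution in [0, 990): x = 95.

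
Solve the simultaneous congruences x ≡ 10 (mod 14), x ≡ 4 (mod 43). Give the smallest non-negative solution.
x ≡ 262 (mod 602); the representative in [0, 602) is 262

The moduli 14, 43 are pairwise coprime, so by the CRT there is a unique solution mod 14·43 = 602.
Solve by successive substitution. Start with x ≡ 10 (mod 14).
  Combine with x ≡ 4 (mod 43): write x = 10 + 14·t and require 10 + 14·t ≡ 4 (mod 43), i.e. 14·t ≡ 4 − 10 ≡ 37 (mod 43). Since 14^(−1) ≡ 40 (mod 43), t ≡ 40·37 ≡ 18 (mod 43). So x ≡ 10 + 14·18 = 262 (mod 602).
Unique solution in [0, 602): x = 262.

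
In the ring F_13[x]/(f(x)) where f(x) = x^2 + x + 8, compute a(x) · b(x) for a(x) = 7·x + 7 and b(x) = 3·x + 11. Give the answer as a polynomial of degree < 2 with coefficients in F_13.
Multiply as integer polynomials: a · b = 21·x^2 + 98·x + 77. Reducing coefficients mod 13: a · b ≡ 8·x^2 + 7·x + 12. Now divide by f(x) = x^2 + x + 8 in F_13[x], eliminating the leading term at each step:
  leading term 8·x^2: subtract (8)·f(x) = 8·x^2 + 8·x + 12, leaving 12·x (coefficients mod 13)
The degree is now < 2, so this is the remainder. Hence a · b ≡ 12·x in F_13[x]/(f).

Final answer: a · b ≡ 12·x (mod f(x))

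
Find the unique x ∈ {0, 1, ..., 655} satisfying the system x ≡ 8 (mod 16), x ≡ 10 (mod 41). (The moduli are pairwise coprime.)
x ≡ 584 (mod 656); the representative in [0, 656) is 584

The moduli 16, 41 are pairwise coprime, so by the CRT there is a unique solution mod 16·41 = 656.
Solve by successive substitution. Start with x ≡ 8 (mod 16).
  Combine with x ≡ 10 (mod 41): write x = 8 + 16·t and require 8 + 16·t ≡ 10 (mod 41), i.e. 16·t ≡ 10 − 8 ≡ 2 (mod 41). Since 16^(−1) ≡ 18 (mod 41), t ≡ 18·2 ≡ 36 (mod 41). So x ≡ 8 + 16·36 = 584 (mod 656).
Unique solution in [0, 656): x = 584.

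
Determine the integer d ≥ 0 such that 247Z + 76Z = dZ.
In the PID Z, (a, b) is generated by gcd(a, b). Compute gcd(247, 76) with the extended Euclidean algorithm, tracking rows (r, s, t) with s·247 + t·76 = r:
  row A: (247, 1, 0)   [1·247 + 0·76 = 247]
  row B: (76, 0, 1)   [0·247 + 1·76 = 76]
  247 = 3·76 + 19   → row C = row A − 3·row B = (19, 1, −3)   [check: 1·247 − 3·76 = 19]
  76 = 4·19 + 0   → remainder 0, stop. gcd = 19 (last nonzero row C).
So gcd(247, 76) = 19, with Bézout identity 1·247 − 3·76 = 19. Containment (⊇): the Bézout identity exhibits 19 as an element of (247, 76), giving (19) ⊆ (247, 76). Containment (⊆): since 19 | 247 and 19 | 76 (247 = 19·13, 76 = 19·4), every Z-linear combination of 247 and 76 is divisible by 19, so (247, 76) ⊆ (19). Therefore (247, 76) = (19), d = 19.

Final answer: (247, 76) = (19); d = 19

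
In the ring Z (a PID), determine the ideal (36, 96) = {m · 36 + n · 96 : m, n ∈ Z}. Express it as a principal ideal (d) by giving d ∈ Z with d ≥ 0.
In the PID Z, (a, b) is generated by gcd(a, b). Compute gcd(96, 36) with the extended Euclidean algorithm, tracking rows (r, s, t) with s·96 + t·36 = r:
  row A: (96, 1, 0)   [1·96 + 0·36 = 96]
  row B: (36, 0, 1)   [0·96 + 1·36 = 36]
  96 = 2·36 + 24   → row C = row A − 2·row B = (24, 1, −2)   [check: 1·96 − 2·36 = 24]
  36 = 1·24 + 12   → row D = row B − 1·row C = (12, −1, 3)   [check: −1·96 + 3·36 = 12]
  24 = 2·12 + 0   → remainder 0, stop. gcd = 12 (last nonzero row D).
So gcd(36, 96) = 12, with Bézout identity −1·96 + 3·36 = 12. Containment (⊇): the Bézout identity exhibits 12 as an element of (36, 96), giving (12) ⊆ (36, 96). Containment (⊆): since 12 | 36 and 12 | 96 (36 = 12·3, 96 = 12·8), every Z-linear combination of 36 and 96 is divisible by 12, so (36, 96) ⊆ (12). Therefore (36, 96) = (12), d = 12.

Final answer: (36, 96) = (12); d = 12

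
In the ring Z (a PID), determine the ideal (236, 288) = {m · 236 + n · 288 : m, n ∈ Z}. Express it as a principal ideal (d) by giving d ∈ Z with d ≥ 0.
(236, 288) = (4); d = 4

In the PID Z, (a, b) is generated by gcd(a, b). Compute gcd(288, 236) with the extended Euclidean algorithm, tracking rows (r, s, t) with s·288 + t·236 = r:
  row A: (288, 1, 0)   [1·288 + 0·236 = 288]
  row B: (236, 0, 1)   [0·288 + 1·236 = 236]
  288 = 1·236 + 52   → row C = row A − 1·row B = (52, 1, −1)   [check: 1·288 − 1·236 = 52]
  236 = 4·52 + 28   → row D = row B − 4·row C = (28, −4, 5)   [check: −4·288 + 5·236 = 28]
  52 = 1·28 + 24   → row E = row C − 1·row D = (24, 5, −6)   [check: 5·288 − 6·236 = 24]
  28 = 1·24 + 4   → row F = row D − 1·row E = (4, −9, 11)   [check: −9·288 + 11·236 = 4]
  24 = 6·4 + 0   → remainder 0, stop. gcd = 4 (last nonzero row F).
So gcd(236, 288) = 4, with Bézout identity −9·288 + 11·236 = 4. Containment (⊇): the Bézout identity exhibits 4 as an element of (236, 288), giving (4) ⊆ (236, 288). Containment (⊆): since 4 | 236 and 4 | 288 (236 = 4·59, 288 = 4·72), every Z-linear combination of 236 and 288 is divisible by 4, so (236, 288) ⊆ (4). Therefore (236, 288) = (4), d = 4.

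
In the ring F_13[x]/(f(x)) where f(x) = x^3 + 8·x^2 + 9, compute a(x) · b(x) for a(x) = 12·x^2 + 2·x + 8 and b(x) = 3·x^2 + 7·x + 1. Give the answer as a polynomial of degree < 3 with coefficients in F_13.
a · b ≡ 9·x^2 + 7·x + 9 (mod f(x))

Multiply as integer polynomials: a · b = 36·x^4 + 90·x^3 + 50·x^2 + 58·x + 8. Reducing coefficients mod 13: a · b ≡ 10·x^4 + 12·x^3 + 11·x^2 + 6·x + 8. Now divide by f(x) = x^3 + 8·x^2 + 9 in F_13[x], eliminating the leading term at each step:
  leading term 10·x^4: subtract (10·x)·f(x) = 10·x^4 + 2·x^3 + 12·x, leaving 10·x^3 + 11·x^2 + 7·x + 8 (coefficients mod 13)
  leading term 10·x^3: subtract (10)·f(x) = 10·x^3 + 2·x^2 + 12, leaving 9·x^2 + 7·x + 9 (coefficients mod 13)
The degree is now < 3, so this is the remainder. Hence a · b ≡ 9·x^2 + 7·x + 9 in F_13[x]/(f).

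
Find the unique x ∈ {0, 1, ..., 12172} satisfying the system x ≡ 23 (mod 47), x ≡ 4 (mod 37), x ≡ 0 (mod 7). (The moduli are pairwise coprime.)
The moduli 47, 37, 7 are pairwise coprime, so by the CRT there is a unique solution mod 47·37·7 = 12173.
Solve by successive substitution. Start with x ≡ 23 (mod 47).
  Combine with x ≡ 4 (mod 37): write x = 23 + 47·t and require 23 + 47·t ≡ 4 (mod 37), i.e. 47·t ≡ 4 − 23 ≡ 18 (mod 37). Since 47^(−1) ≡ 26 (mod 37) (47 ≡ 10 (mod 37)), t ≡ 26·18 ≡ 24 (mod 37). So x ≡ 23 + 47·24 = 1151 (mod 1739).
  Combine with x ≡ 0 (mod 7): write x = 1151 + 1739·t and require 1151 + 1739·t ≡ 0 (mod 7), i.e. 1739·t ≡ 0 − 1151 ≡ 4 (mod 7). Since 1739^(−1) ≡ 5 (mod 7) (1739 ≡ 3 (mod 7)), t ≡ 5·4 ≡ 6 (mod 7). So x ≡ 1151 + 1739·6 = 11585 (mod 12173).
Unique solution in [0, 12173): x = 11585.

Final answer: x ≡ 11585 (mod 12173); the representative in [0, 12173) is 11585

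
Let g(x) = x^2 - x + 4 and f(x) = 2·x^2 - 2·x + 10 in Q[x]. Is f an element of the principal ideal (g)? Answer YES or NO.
NO

In Q[x] the ideal (g) consists of all multiples of g, so f ∈ (g) iff g | f, i.e. iff the remainder of f on division by g is 0. Divide f by g (g is monic, so eliminate the leading term of the running remainder at each step):
  leading term 2·x^2: subtract (2)·g(x) = 2·x^2 - 2·x + 8, leaving 2
The remainder r(x) = 2 ≠ 0 (and deg r < deg g), so g ∤ f, i.e. f ∉ (g).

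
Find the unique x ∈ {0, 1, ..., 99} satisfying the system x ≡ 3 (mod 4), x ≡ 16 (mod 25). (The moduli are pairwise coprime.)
x ≡ 91 (mod 100); the representative in [0, 100) is 91

The moduli 4, 25 are pairwise coprime, so by the CRT there is a unique solution mod 4·25 = 100.
Solve by successive substitution. Start with x ≡ 3 (mod 4).
  Combine with x ≡ 16 (mod 25): write x = 3 + 4·t and require 3 + 4·t ≡ 16 (mod 25), i.e. 4·t ≡ 16 − 3 ≡ 13 (mod 25). Since 4^(−1) ≡ 19 (mod 25), t ≡ 19·13 ≡ 22 (mod 25). So x ≡ 3 + 4·22 = 91 (mod 100).
Unique solution in [0, 100): x = 91.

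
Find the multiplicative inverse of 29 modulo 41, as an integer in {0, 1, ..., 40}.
Apply the extended Euclidean algorithm to (41, 29), tracking rows (r, s, t) with s·41 + t·29 = r. Each division r_prev = q·r_cur + r_new produces the new row as (previous row) − q·(current row):
  row A: (41, 1, 0)   [1·41 + 0·29 = 41]
  row B: (29, 0, 1)   [0·41 + 1·29 = 29]
  41 = 1·29 + 12   → row C = row A − 1·row B = (12, 1, −1)   [check: 1·41 − 1·29 = 12]
  29 = 2·12 + 5   → row D = row B − 2·row C = (5, −2, 3)   [check: −2·41 + 3·29 = 5]
  12 = 2·5 + 2   → row E = row C − 2·row D = (2, 5, −7)   [check: 5·41 − 7·29 = 2]
  5 = 2·2 + 1   → row F = row D − 2·row E = (1, −12, 17)   [check: −12·41 + 17·29 = 1]
  2 = 2·1 + 0   → remainder 0, stop. gcd = 1 (last nonzero row F).
The gcd is 1, so 29 is invertible mod 41. The last nonzero row gives −12·41 + 17·29 = 1, so t = 17. So 29^(−1) ≡ 17 (mod 41). Verify: 29 · 17 = 493 ≡ 1 (mod 41). ✓

Final answer: 29^(−1) ≡ 17 (mod 41)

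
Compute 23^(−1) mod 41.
Apply the extended Euclidean algorithm to (41, 23), tracking rows (r, s, t) with s·41 + t·23 = r. Each division r_prev = q·r_cur + r_new produces the new row as (previous row) − q·(current row):
  row A: (41, 1, 0)   [1·41 + 0·23 = 41]
  row B: (23, 0, 1)   [0·41 + 1·23 = 23]
  41 = 1·23 + 18   → row C = row A − 1·row B = (18, 1, −1)   [check: 1·41 − 1·23 = 18]
  23 = 1·18 + 5   → row D = row B − 1·row C = (5, −1, 2)   [check: −1·41 + 2·23 = 5]
  18 = 3·5 + 3   → row E = row C − 3·row D = (3, 4, −7)   [check: 4·41 − 7·23 = 3]
  5 = 1·3 + 2   → row F = row D − 1·row E = (2, −5, 9)   [check: −5·41 + 9·23 = 2]
  3 = 1·2 + 1   → row G = row E − 1·row F = (1, 9, −16)   [check: 9·41 − 16·23 = 1]
  2 = 2·1 + 0   → remainder 0, stop. gcd = 1 (last nonzero row G).
The gcd is 1, so 23 is invertible mod 41. The last nonzero row gives 9·41 − 16·23 = 1, so t = −16. So 23^(−1) ≡ −16 ≡ 25 (mod 41). Verify: 23 · 25 = 575 ≡ 1 (mod 41). ✓

Final answer: 23^(−1) ≡ 25 (mod 41)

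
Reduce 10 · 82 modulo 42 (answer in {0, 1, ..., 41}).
22

Reduce the factors first: 82 ≡ 40 (mod 42), so 10 · 82 ≡ 10 · 40 (mod 42). 10 · 40 = 400. Dividing by 42: 400 = 9·42 + 22. So (10 · 82) mod 42 = 22.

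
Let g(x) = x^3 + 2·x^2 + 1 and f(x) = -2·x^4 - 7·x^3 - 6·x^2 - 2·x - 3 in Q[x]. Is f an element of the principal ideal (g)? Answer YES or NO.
YES

In Q[x] the ideal (g) consists of all multiples of g, so f ∈ (g) iff g | f, i.e. iff the remainder of f on division by g is 0. Divide f by g (g is monic, so eliminate the leading term of the running remainder at each step):
  leading term -2·x^4: subtract (-2·x)·g(x) = -2·x^4 - 4·x^3 - 2·x, leaving -3·x^3 - 6·x^2 - 3
  leading term -3·x^3: subtract (-3)·g(x) = -3·x^3 - 6·x^2 - 3, leaving 0
The remainder is 0, so f(x) = g(x) · h(x) with h(x) = -2·x - 3. Hence g | f, i.e. f ∈ (g).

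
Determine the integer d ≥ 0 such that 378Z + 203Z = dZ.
In the PID Z, (a, b) is generated by gcd(a, b). Compute gcd(378, 203) with the extended Euclidean algorithm, tracking rows (r, s, t) with s·378 + t·203 = r:
  row A: (378, 1, 0)   [1·378 + 0·203 = 378]
  row B: (203, 0, 1)   [0·378 + 1·203 = 203]
  378 = 1·203 + 175   → row C = row A − 1·row B = (175, 1, −1)   [check: 1·378 − 1·203 = 175]
  203 = 1·175 + 28   → row D = row B − 1·row C = (28, −1, 2)   [check: −1·378 + 2·203 = 28]
  175 = 6·28 + 7   → row E = row C − 6·row D = (7, 7, −13)   [check: 7·378 − 13·203 = 7]
  28 = 4·7 + 0   → remainder 0, stop. gcd = 7 (last nonzero row E).
So gcd(378, 203) = 7, with Bézout identity 7·378 − 13·203 = 7. Containment (⊇): the Bézout identity exhibits 7 as an element of (378, 203), giving (7) ⊆ (378, 203). Containment (⊆): since 7 | 378 and 7 | 203 (378 = 7·54, 203 = 7·29), every Z-linear combination of 378 and 203 is divisible by 7, so (378, 203) ⊆ (7). Therefore (378, 203) = (7), d = 7.

Final answer: (378, 203) = (7); d = 7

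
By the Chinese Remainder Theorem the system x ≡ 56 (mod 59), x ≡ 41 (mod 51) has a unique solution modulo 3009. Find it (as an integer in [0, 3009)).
x ≡ 1826 (mod 3009); the representative in [0, 3009) is 1826

The moduli 59, 51 are pairwise coprime, so by the CRT there is a unique solution mod 59·51 = 3009.
Solve by successive substitution. Start with x ≡ 56 (mod 59).
  Combine with x ≡ 41 (mod 51): write x = 56 + 59·t and require 56 + 59·t ≡ 41 (mod 51), i.e. 59·t ≡ 41 − 56 ≡ 36 (mod 51). Since 59^(−1) ≡ 32 (mod 51) (59 ≡ 8 (mod 51)), t ≡ 32·36 ≡ 30 (mod 51). So x ≡ 56 + 59·30 = 1826 (mod 3009).
Unique solution in [0, 3009): x = 1826.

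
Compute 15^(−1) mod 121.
Apply the extended Euclidean algorithm to (121, 15), tracking rows (r, s, t) with s·121 + t·15 = r. Each division r_prev = q·r_cur + r_new produces the new row as (previous row) − q·(current row):
  row A: (121, 1, 0)   [1·121 + 0·15 = 121]
  row B: (15, 0, 1)   [0·121 + 1·15 = 15]
  121 = 8·15 + 1   → row C = row A − 8·row B = (1, 1, −8)   [check: 1·121 − 8·15 = 1]
  15 = 15·1 + 0   → remainder 0, stop. gcd = 1 (last nonzero row C).
The gcd is 1, so 15 is invertible mod 121. The last nonzero row gives 1·121 − 8·15 = 1, so t = −8. So 15^(−1) ≡ −8 ≡ 113 (mod 121). Verify: 15 · 113 = 1695 ≡ 1 (mod 121). ✓

Final answer: 15^(−1) ≡ 113 (mod 121)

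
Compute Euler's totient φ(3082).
φ is multiplicative, with φ(p^e) = p^e − p^(e−1). Factorise 3082 = 2 · 23 · 67. Then
  φ(3082) = (2 − 1) · (23 − 1) · (67 − 1) = 1 · 22 · 66 = 1452.

Final answer: φ(3082) = 1452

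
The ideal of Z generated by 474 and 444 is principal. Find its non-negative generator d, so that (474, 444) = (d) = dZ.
In the PID Z, (a, b) is generated by gcd(a, b). Compute gcd(474, 444) with the extended Euclidean algorithm, tracking rows (r, s, t) with s·474 + t·444 = r:
  row A: (474, 1, 0)   [1·474 + 0·444 = 474]
  row B: (444, 0, 1)   [0·474 + 1·444 = 444]
  474 = 1·444 + 30   → row C = row A − 1·row B = (30, 1, −1)   [check: 1·474 − 1·444 = 30]
  444 = 14·30 + 24   → row D = row B − 14·row C = (24, −14, 15)   [check: −14·474 + 15·444 = 24]
  30 = 1·24 + 6   → row E = row C − 1·row D = (6, 15, −16)   [check: 15·474 − 16·444 = 6]
  24 = 4·6 + 0   → remainder 0, stop. gcd = 6 (last nonzero row E).
So gcd(474, 444) = 6, with Bézout identity 15·474 − 16·444 = 6. Containment (⊇): the Bézout identity exhibits 6 as an element of (474, 444), giving (6) ⊆ (474, 444). Containment (⊆): since 6 | 474 and 6 | 444 (474 = 6·79, 444 = 6·74), every Z-linear combination of 474 and 444 is divisible by 6, so (474, 444) ⊆ (6). Therefore (474, 444) = (6), d = 6.

Final answer: (474, 444) = (6); d = 6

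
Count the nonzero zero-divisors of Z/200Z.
In Z/200Z each nonzero element is either a unit (gcd with 200 is 1) or a zero-divisor (gcd > 1). The number of units is φ(200): factorise 200 = 2^3 · 5^2, so φ(200) = (2^3 − 2^2) · (5^2 − 5^1) = 4 · 20 = 80. The nonzero elements number 200 − 1 = 199. Hence the nonzero zero-divisors number 199 − 80 = 119.

Final answer: Z/200Z has 119 nonzero zero-divisors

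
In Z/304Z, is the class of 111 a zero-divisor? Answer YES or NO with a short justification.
NO

gcd(111, 304) = 1, so 111 is a unit in Z/304Z (it has a multiplicative inverse). A unit cannot be a zero-divisor: if 111·b ≡ 0 then multiplying both sides by 111^(−1) gives b ≡ 0. So 111 is not a zero-divisor.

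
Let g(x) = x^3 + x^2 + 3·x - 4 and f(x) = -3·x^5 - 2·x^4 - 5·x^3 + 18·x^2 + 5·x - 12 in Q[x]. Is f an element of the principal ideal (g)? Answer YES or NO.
YES

In Q[x] the ideal (g) consists of all multiples of g, so f ∈ (g) iff g | f, i.e. iff the remainder of f on division by g is 0. Divide f by g (g is monic, so eliminate the leading term of the running remainder at each step):
  leading term -3·x^5: subtract (-3·x^2)·g(x) = -3·x^5 - 3·x^4 - 9·x^3 + 12·x^2, leaving x^4 + 4·x^3 + 6·x^2 + 5·x - 12
  leading term x^4: subtract (x)·g(x) = x^4 + x^3 + 3·x^2 - 4·x, leaving 3·x^3 + 3·x^2 + 9·x - 12
  leading term 3·x^3: subtract (3)·g(x) = 3·x^3 + 3·x^2 + 9·x - 12, leaving 0
The remainder is 0, so f(x) = g(x) · h(x) with h(x) = -3·x^2 + x + 3. Hence g | f, i.e. f ∈ (g).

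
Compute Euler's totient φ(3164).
φ(3164) = 1344

φ is multiplicative, with φ(p^e) = p^e − p^(e−1). Factorise 3164 = 2^2 · 7 · 113. Then
  φ(3164) = (2^2 − 2^1) · (7 − 1) · (113 − 1) = 2 · 6 · 112 = 1344.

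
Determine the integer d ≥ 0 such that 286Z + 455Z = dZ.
(286, 455) = (13); d = 13

In the PID Z, (a, b) is generated by gcd(a, b). Compute gcd(455, 286) with the extended Euclidean algorithm, tracking rows (r, s, t) with s·455 + t·286 = r:
  row A: (455, 1, 0)   [1·455 + 0·286 = 455]
  row B: (286, 0, 1)   [0·455 + 1·286 = 286]
  455 = 1·286 + 169   → row C = row A − 1·row B = (169, 1, −1)   [check: 1·455 − 1·286 = 169]
  286 = 1·169 + 117   → row D = row B − 1·row C = (117, −1, 2)   [check: −1·455 + 2·286 = 117]
  169 = 1·117 + 52   → row E = row C − 1·row D = (52, 2, −3)   [check: 2·455 − 3·286 = 52]
  117 = 2·52 + 13   → row F = row D − 2·row E = (13, −5, 8)   [check: −5·455 + 8·286 = 13]
  52 = 4·13 + 0   → remainder 0, stop. gcd = 13 (last nonzero row F).
So gcd(286, 455) = 13, with Bézout identity −5·455 + 8·286 = 13. Containment (⊇): the Bézout identity exhibits 13 as an element of (286, 455), giving (13) ⊆ (286, 455). Containment (⊆): since 13 | 286 and 13 | 455 (286 = 13·22, 455 = 13·35), every Z-linear combination of 286 and 455 is divisible by 13, so (286, 455) ⊆ (13). Therefore (286, 455) = (13), d = 13.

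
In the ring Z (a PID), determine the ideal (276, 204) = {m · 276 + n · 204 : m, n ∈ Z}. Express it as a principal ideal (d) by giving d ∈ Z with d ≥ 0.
In the PID Z, (a, b) is generated by gcd(a, b). Compute gcd(276, 204) with the extended Euclidean algorithm, tracking rows (r, s, t) with s·276 + t·204 = r:
  row A: (276, 1, 0)   [1·276 + 0·204 = 276]
  row B: (204, 0, 1)   [0·276 + 1·204 = 204]
  276 = 1·204 + 72   → row C = row A − 1·row B = (72, 1, −1)   [check: 1·276 − 1·204 = 72]
  204 = 2·72 + 60   → row D = row B − 2·row C = (60, −2, 3)   [check: −2·276 + 3·204 = 60]
  72 = 1·60 + 12   → row E = row C − 1·row D = (12, 3, −4)   [check: 3·276 − 4·204 = 12]
  60 = 5·12 + 0   → remainder 0, stop. gcd = 12 (last nonzero row E).
So gcd(276, 204) = 12, with Bézout identity 3·276 − 4·204 = 12. Containment (⊇): the Bézout identity exhibits 12 as an element of (276, 204), giving (12) ⊆ (276, 204). Containment (⊆): since 12 | 276 and 12 | 204 (276 = 12·23, 204 = 12·17), every Z-linear combination of 276 and 204 is divisible by 12, so (276, 204) ⊆ (12). Therefore (276, 204) = (12), d = 12.

Final answer: (276, 204) = (12); d = 12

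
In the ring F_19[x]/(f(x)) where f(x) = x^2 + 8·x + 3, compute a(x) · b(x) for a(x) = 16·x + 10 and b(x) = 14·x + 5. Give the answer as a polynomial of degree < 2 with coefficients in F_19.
a · b ≡ 5·x + 5 (mod f(x))

Multiply as integer polynomials: a · b = 224·x^2 + 220·x + 50. Reducing coefficients mod 19: a · b ≡ 15·x^2 + 11·x + 12. Now divide by f(x) = x^2 + 8·x + 3 in F_19[x], eliminating the leading term at each step:
  leading term 15·x^2: subtract (15)·f(x) = 15·x^2 + 6·x + 7, leaving 5·x + 5 (coefficients mod 19)
The degree is now < 2, so this is the remainder. Hence a · b ≡ 5·x + 5 in F_19[x]/(f).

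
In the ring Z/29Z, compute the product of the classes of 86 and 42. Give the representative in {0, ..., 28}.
16

Reduce the factors first: 86 ≡ 28, 42 ≡ 13 (mod 29), so 86 · 42 ≡ 28 · 13 (mod 29). 28 · 13 = 364. Dividing by 29: 364 = 12·29 + 16. So (86 · 42) mod 29 = 16.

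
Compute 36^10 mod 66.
12

Use repeated squaring. Binary(10) = 1010. Walk through the bits of the exponent 10 left-to-right: at each bit after the leading one, square the running value, then multiply by 36 if the bit is 1 (always reducing mod 66):
  bit 1 = 1 (leading): start with 36.
  bit 2 = 0: square 36^2 = 1296 ≡ 42 (mod 66).
  bit 3 = 1: square 42^2 = 1764 ≡ 48; bit is 1, so multiply 48·36 = 1728 ≡ 12 (mod 66).
  bit 4 = 0: square 12^2 = 144 ≡ 12 (mod 66).
Final value: 36^10 ≡ 12 (mod 66).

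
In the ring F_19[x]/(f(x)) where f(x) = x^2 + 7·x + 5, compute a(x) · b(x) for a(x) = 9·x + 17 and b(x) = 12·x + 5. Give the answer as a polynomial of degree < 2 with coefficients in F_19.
a · b ≡ 6·x + 1 (mod f(x))

Multiply as integer polynomials: a · b = 108·x^2 + 249·x + 85. Reducing coefficients mod 19: a · b ≡ 13·x^2 + 2·x + 9. Now divide by f(x) = x^2 + 7·x + 5 in F_19[x], eliminating the leading term at each step:
  leading term 13·x^2: subtract (13)·f(x) = 13·x^2 + 15·x + 8, leaving 6·x + 1 (coefficients mod 19)
The degree is now < 2, so this is the remainder. Hence a · b ≡ 6·x + 1 in F_19[x]/(f).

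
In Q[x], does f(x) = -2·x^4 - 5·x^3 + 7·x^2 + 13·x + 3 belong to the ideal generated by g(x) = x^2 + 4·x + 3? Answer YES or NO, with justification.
In Q[x] the ideal (g) consists of all multiples of g, so f ∈ (g) iff g | f, i.e. iff the remainder of f on division by g is 0. Divide f by g (g is monic, so eliminate the leading term of the running remainder at each step):
  leading term -2·x^4: subtract (-2·x^2)·g(x) = -2·x^4 - 8·x^3 - 6·x^2, leaving 3·x^3 + 13·x^2 + 13·x + 3
  leading term 3·x^3: subtract (3·x)·g(x) = 3·x^3 + 12·x^2 + 9·x, leaving x^2 + 4·x + 3
  leading term x^2: subtract (1)·g(x) = x^2 + 4·x + 3, leaving 0
The remainder is 0, so f(x) = g(x) · h(x) with h(x) = -2·x^2 + 3·x + 1. Hence g | f, i.e. f ∈ (g).

Final answer: YES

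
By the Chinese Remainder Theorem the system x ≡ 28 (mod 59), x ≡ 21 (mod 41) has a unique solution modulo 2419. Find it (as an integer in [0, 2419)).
The moduli 59, 41 are pairwise coprime, so by the CRT there is a unique solution mod 59·41 = 2419.
Solve by successive substitution. Start with x ≡ 28 (mod 59).
  Combine with x ≡ 21 (mod 41): write x = 28 + 59·t and require 28 + 59·t ≡ 21 (mod 41), i.e. 59·t ≡ 21 − 28 ≡ 34 (mod 41). Since 59^(−1) ≡ 16 (mod 41) (59 ≡ 18 (mod 41)), t ≡ 16·34 ≡ 11 (mod 41). So x ≡ 28 + 59·11 = 677 (mod 2419).
Unique solution in [0, 2419): x = 677.

Final answer: x ≡ 677 (mod 2419); the representative in [0, 2419) is 677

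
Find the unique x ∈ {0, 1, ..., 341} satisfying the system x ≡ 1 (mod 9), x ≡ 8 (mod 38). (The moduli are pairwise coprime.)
The moduli 9, 38 are pairwise coprime, so by the CRT there is a unique solution mod 9·38 = 342.
Solve by successive substitution. Start with x ≡ 1 (mod 9).
  Combine with x ≡ 8 (mod 38): write x = 1 + 9·t and require 1 + 9·t ≡ 8 (mod 38), i.e. 9·t ≡ 8 − 1 ≡ 7 (mod 38). Since 9^(−1) ≡ 17 (mod 38), t ≡ 17·7 ≡ 5 (mod 38). So x ≡ 1 + 9·5 = 46 (mod 342).
Unique solution in [0, 342): x = 46.

Final answer: x ≡ 46 (mod 342); the representative in [0, 342) is 46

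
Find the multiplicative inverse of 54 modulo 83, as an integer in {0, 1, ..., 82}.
Apply the extended Euclidean algorithm to (83, 54), tracking rows (r, s, t) with s·83 + t·54 = r. Each division r_prev = q·r_cur + r_new produces the new row as (previous row) − q·(current row):
  row A: (83, 1, 0)   [1·83 + 0·54 = 83]
  row B: (54, 0, 1)   [0·83 + 1·54 = 54]
  83 = 1·54 + 29   → row C = row A − 1·row B = (29, 1, −1)   [check: 1·83 − 1·54 = 29]
  54 = 1·29 + 25   → row D = row B − 1·row C = (25, −1, 2)   [check: −1·83 + 2·54 = 25]
  29 = 1·25 + 4   → row E = row C − 1·row D = (4, 2, −3)   [check: 2·83 − 3·54 = 4]
  25 = 6·4 + 1   → row F = row D − 6·row E = (1, −13, 20)   [check: −13·83 + 20·54 = 1]
  4 = 4·1 + 0   → remainder 0, stop. gcd = 1 (last nonzero row F).
The gcd is 1, so 54 is invertible mod 83. The last nonzero row gives −13·83 + 20·54 = 1, so t = 20. So 54^(−1) ≡ 20 (mod 83). Verify: 54 · 20 = 1080 ≡ 1 (mod 83). ✓

Final answer: 54^(−1) ≡ 20 (mod 83)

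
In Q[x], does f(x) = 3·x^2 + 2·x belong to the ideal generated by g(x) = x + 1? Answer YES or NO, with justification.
NO

In Q[x] the ideal (g) consists of all multiples of g, so f ∈ (g) iff g | f, i.e. iff the remainder of f on division by g is 0. Divide f by g (g is monic, so eliminate the leading term of the running remainder at each step):
  leading term 3·x^2: subtract (3·x)·g(x) = 3·x^2 + 3·x, leaving -x
  leading term -x: subtract (-1)·g(x) = -x - 1, leaving 1
The remainder r(x) = 1 ≠ 0 (and deg r < deg g), so g ∤ f, i.e. f ∉ (g).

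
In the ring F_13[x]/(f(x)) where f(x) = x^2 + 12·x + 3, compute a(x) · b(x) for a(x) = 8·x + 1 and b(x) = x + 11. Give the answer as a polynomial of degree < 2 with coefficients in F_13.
Multiply as integer polynomials: a · b = 8·x^2 + 89·x + 11. Reducing coefficients mod 13: a · b ≡ 8·x^2 + 11·x + 11. Now divide by f(x) = x^2 + 12·x + 3 in F_13[x], eliminating the leading term at each step:
  leading term 8·x^2: subtract (8)·f(x) = 8·x^2 + 5·x + 11, leaving 6·x (coefficients mod 13)
The degree is now < 2, so this is the remainder. Hence a · b ≡ 6·x in F_13[x]/(f).

Final answer: a · b ≡ 6·x (mod f(x))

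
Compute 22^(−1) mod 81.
Apply the extended Euclidean algorithm to (81, 22), tracking rows (r, s, t) with s·81 + t·22 = r. Each division r_prev = q·r_cur + r_new produces the new row as (previous row) − q·(current row):
  row A: (81, 1, 0)   [1·81 + 0·22 = 81]
  row B: (22, 0, 1)   [0·81 + 1·22 = 22]
  81 = 3·22 + 15   → row C = row A − 3·row B = (15, 1, −3)   [check: 1·81 − 3·22 = 15]
  22 = 1·15 + 7   → row D = row B − 1·row C = (7, −1, 4)   [check: −1·81 + 4·22 = 7]
  15 = 2·7 + 1   → row E = row C − 2·row D = (1, 3, −11)   [check: 3·81 − 11·22 = 1]
  7 = 7·1 + 0   → remainder 0, stop. gcd = 1 (last nonzero row E).
The gcd is 1, so 22 is invertible mod 81. The last nonzero row gives 3·81 − 11·22 = 1, so t = −11. So 22^(−1) ≡ −11 ≡ 70 (mod 81). Verify: 22 · 70 = 1540 ≡ 1 (mod 81). ✓

Final answer: 22^(−1) ≡ 70 (mod 81)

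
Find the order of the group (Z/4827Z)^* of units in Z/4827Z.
(Z/4827Z)^* consists of the classes a with gcd(a, 4827) = 1, so its order is φ(4827). φ is multiplicative, with φ(p^e) = p^e − p^(e−1). Factorise 4827 = 3 · 1609. Then
  φ(4827) = (3 − 1) · (1609 − 1) = 2 · 1608 = 3216.
Thus |(Z/4827Z)^*| = 3216.

Final answer: |(Z/4827Z)^*| = 3216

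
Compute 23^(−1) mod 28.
23^(−1) ≡ 11 (mod 28)

Apply the extended Euclidean algorithm to (28, 23), tracking rows (r, s, t) with s·28 + t·23 = r. Each division r_prev = q·r_cur + r_new produces the new row as (previous row) − q·(current row):
  row A: (28, 1, 0)   [1·28 + 0·23 = 28]
  row B: (23, 0, 1)   [0·28 + 1·23 = 23]
  28 = 1·23 + 5   → row C = row A − 1·row B = (5, 1, −1)   [check: 1·28 − 1·23 = 5]
  23 = 4·5 + 3   → row D = row B − 4·row C = (3, −4, 5)   [check: −4·28 + 5·23 = 3]
  5 = 1·3 + 2   → row E = row C − 1·row D = (2, 5, −6)   [check: 5·28 − 6·23 = 2]
  3 = 1·2 + 1   → row F = row D − 1·row E = (1, −9, 11)   [check: −9·28 + 11·23 = 1]
  2 = 2·1 + 0   → remainder 0, stop. gcd = 1 (last nonzero row F).
The gcd is 1, so 23 is invertible mod 28. The last nonzero row gives −9·28 + 11·23 = 1, so t = 11. So 23^(−1) ≡ 11 (mod 28). Verify: 23 · 11 = 253 ≡ 1 (mod 28). ✓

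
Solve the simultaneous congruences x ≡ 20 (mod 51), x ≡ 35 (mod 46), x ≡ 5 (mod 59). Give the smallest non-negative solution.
x ≡ 28325 (mod 138414); the representative in [0, 138414) is 28325

The moduli 51, 46, 59 are pairwise coprime, so by the CRT there is a unique solution mod 51·46·59 = 138414.
Solve by successive substitution. Start with x ≡ 20 (mod 51).
  Combine with x ≡ 35 (mod 46): write x = 20 + 51·t and require 20 + 51·t ≡ 35 (mod 46), i.e. 51·t ≡ 35 − 20 ≡ 15 (mod 46). Since 51^(−1) ≡ 37 (mod 46) (51 ≡ 5 (mod 46)), t ≡ 37·15 ≡ 3 (mod 46). So x ≡ 20 + 51·3 = 173 (mod 2346).
  Combine with x ≡ 5 (mod 59): write x = 173 + 2346·t and require 173 + 2346·t ≡ 5 (mod 59), i.e. 2346·t ≡ 5 − 173 ≡ 9 (mod 59). Since 2346^(−1) ≡ 21 (mod 59) (2346 ≡ 45 (mod 59)), t ≡ 21·9 ≡ 12 (mod 59). So x ≡ 173 + 2346·12 = 28325 (mod 138414).
Unique solution in [0, 138414): x = 28325.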